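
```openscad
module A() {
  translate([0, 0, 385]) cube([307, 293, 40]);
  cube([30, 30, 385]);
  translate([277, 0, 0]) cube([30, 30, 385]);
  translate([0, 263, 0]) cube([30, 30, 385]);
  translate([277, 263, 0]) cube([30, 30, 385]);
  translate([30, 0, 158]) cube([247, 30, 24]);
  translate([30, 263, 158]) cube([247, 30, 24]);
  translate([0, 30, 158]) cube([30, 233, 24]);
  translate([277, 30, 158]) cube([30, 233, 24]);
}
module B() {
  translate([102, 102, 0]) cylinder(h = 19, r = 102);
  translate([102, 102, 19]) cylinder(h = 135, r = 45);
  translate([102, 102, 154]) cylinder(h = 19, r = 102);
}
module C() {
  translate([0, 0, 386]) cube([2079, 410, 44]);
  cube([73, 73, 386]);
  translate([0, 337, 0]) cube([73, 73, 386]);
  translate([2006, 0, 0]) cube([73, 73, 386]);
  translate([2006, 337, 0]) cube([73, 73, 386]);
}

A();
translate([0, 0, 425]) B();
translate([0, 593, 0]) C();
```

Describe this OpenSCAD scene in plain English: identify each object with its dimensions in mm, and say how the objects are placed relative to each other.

A is a four-legged stool. The seat is a 307×293×40 mm slab whose top surface is at z = 425 mm; four square legs, each 30×30 mm in cross-section, run from the floor (z = 0) to the underside of the seat, each flush with a corner of the seat. Four stretchers, 30 mm wide and 24 mm tall, connect adjacent legs with their undersides at z = 158 mm, each running between the inner faces of the legs it joins and aligned with the legs' outer faces on the other axis.

B is a spool: two coaxial disc flanges of radius 102 mm and thickness 19 mm, joined by a core cylinder of radius 45 mm and height 135 mm. The lower flange rests on z = 0 and the three cylinders share a vertical axis.

C is a bench: a 2079×410 mm seat slab, 44 mm thick, top at z = 430 mm, on four 73×73 mm square legs flush with the seat corners and standing on z = 0.

The spool is on top of the stool. The bench is on the floor beside the stool on its +y side.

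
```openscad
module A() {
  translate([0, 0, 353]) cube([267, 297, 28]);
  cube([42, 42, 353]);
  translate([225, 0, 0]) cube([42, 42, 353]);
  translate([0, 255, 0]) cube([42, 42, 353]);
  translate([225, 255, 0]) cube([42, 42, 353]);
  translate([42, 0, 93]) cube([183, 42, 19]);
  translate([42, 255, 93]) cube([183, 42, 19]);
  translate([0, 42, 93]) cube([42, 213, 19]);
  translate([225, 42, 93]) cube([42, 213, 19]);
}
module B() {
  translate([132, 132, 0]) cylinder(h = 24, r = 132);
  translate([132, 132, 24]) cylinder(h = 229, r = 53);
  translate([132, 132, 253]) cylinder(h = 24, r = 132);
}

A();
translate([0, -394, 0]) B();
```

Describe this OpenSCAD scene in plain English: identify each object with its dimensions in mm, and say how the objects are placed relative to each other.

A is a simple wooden stool: a rectangular seat 267 mm (x) by 297 mm (y), 28 mm thick, top face at z = 381 mm, on four square legs, each 42×42 mm in cross-section. The legs rest on z = 0, each flush with a corner of the seat. Four stretchers, 42 mm wide and 19 mm tall, connect adjacent legs with their undersides at z = 93 mm, each running between the inner faces of the legs it joins and aligned with the legs' outer faces on the other axis.

B is a spool: two coaxial disc flanges of radius 132 mm and thickness 24 mm, joined by a core cylinder of radius 53 mm and height 229 mm. The lower flange rests on z = 0 and the three cylinders share a vertical axis.

The spool is on the floor beside the stool on its −y side.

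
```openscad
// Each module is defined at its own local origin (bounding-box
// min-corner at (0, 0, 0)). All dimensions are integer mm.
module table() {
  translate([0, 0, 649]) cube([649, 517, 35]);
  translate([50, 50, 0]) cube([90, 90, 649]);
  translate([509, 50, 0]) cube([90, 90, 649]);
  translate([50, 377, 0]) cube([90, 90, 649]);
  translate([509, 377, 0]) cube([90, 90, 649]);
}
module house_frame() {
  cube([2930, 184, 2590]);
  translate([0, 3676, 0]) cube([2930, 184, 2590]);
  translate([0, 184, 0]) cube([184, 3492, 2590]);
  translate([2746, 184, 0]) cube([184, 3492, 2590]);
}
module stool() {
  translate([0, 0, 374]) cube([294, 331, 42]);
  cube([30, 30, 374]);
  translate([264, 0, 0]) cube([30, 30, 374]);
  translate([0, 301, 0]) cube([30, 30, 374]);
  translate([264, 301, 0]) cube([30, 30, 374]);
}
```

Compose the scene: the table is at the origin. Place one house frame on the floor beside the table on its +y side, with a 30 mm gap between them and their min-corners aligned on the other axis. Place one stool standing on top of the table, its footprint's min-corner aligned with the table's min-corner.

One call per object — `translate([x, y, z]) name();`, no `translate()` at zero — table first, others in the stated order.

table();
translate([0, 547, 0]) house_frame();
translate([0, 0, 684]) stool();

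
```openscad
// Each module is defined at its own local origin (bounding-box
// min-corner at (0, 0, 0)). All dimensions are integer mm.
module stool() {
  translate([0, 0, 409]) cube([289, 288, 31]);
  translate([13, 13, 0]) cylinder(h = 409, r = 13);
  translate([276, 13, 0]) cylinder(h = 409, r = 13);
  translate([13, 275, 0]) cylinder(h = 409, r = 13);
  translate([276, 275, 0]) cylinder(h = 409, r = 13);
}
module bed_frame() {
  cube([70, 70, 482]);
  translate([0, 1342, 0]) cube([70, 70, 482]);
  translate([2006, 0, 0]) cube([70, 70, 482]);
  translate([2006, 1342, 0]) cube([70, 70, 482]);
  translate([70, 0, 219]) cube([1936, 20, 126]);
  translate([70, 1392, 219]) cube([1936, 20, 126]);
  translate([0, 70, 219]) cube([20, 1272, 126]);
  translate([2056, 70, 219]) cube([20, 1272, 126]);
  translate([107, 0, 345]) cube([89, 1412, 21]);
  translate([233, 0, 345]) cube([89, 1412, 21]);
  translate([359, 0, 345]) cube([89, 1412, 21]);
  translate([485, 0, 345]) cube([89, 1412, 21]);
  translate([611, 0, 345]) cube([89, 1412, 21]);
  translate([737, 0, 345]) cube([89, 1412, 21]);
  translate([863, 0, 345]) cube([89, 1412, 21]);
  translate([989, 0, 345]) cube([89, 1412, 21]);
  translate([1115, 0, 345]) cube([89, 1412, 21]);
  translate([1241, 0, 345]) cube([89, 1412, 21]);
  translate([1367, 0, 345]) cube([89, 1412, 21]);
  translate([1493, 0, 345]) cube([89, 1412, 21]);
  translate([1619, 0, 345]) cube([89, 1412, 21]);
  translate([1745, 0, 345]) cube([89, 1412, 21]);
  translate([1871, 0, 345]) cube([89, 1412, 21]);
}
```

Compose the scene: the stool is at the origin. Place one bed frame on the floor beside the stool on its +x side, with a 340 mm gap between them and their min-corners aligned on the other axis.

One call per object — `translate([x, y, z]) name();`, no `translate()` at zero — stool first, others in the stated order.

stool();
translate([629, 0, 0]) bed_frame();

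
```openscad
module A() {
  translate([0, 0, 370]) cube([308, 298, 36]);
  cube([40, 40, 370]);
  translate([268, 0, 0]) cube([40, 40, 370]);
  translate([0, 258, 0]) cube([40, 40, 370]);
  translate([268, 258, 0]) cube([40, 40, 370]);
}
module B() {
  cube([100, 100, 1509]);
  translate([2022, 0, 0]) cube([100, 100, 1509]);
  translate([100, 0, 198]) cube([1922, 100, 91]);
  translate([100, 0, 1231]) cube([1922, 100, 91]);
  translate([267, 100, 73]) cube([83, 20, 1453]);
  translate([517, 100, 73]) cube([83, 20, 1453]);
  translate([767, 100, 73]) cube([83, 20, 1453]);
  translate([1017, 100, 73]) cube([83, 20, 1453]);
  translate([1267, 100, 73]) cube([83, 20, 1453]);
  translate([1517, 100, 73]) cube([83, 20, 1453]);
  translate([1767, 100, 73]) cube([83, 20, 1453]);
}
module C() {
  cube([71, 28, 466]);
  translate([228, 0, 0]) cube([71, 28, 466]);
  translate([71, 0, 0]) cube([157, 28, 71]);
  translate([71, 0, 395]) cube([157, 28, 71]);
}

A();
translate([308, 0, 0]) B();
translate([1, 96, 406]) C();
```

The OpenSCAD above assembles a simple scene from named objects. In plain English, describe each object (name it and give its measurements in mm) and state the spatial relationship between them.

A is a four-legged stool. The seat is a 308×298×36 mm slab whose top surface is at z = 406 mm; four square legs, each 40×40 mm in cross-section, run from the floor (z = 0) to the underside of the seat, each flush with a corner of the seat.

B is a fence section. Two 100×100 mm posts, 1509 mm tall, stand on the floor with a clear span of 1922 mm between their inner faces. Two horizontal rails of 100×91 mm section span the gap between the posts with their undersides at z = 198 mm and z = 1231 mm, flush with the posts' −y face. 7 pickets, each 83 mm wide, 20 mm thick and 1453 mm tall, are fixed to the +y face of the rails with their bottoms at z = 73 mm, evenly spaced across the span with equal gaps (rounded down to the nearest mm) at the −x end and between each pair — any rounding remainder accumulates at the +x end.

C is a rectangular picture frame lying in the x–z plane (depth along y). The opening is 157 mm wide (x) by 324 mm tall (z), surrounded by a border 71 mm wide on all four sides. The frame is 28 mm deep and is made of two full-height vertical stiles with two horizontal rails fitted between them.

The fence section is against the stool's +x side, with their −y faces flush. The picture frame is on top of the stool.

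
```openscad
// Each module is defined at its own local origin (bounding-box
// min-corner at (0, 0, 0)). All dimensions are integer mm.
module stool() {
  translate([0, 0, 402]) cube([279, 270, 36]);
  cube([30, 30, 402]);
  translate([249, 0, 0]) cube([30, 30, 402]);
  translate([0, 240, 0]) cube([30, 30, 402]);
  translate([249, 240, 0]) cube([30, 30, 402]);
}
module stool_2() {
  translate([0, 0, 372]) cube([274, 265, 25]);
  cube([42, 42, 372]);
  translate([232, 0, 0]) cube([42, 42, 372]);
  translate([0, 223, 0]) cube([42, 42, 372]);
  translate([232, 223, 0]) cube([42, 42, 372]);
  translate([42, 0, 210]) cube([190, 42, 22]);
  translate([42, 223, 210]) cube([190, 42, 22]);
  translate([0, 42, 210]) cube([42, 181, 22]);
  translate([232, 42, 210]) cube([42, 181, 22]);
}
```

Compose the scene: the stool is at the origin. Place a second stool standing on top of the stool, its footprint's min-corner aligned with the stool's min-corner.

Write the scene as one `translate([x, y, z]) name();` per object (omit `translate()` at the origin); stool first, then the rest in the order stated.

stool();
translate([0, 0, 438]) stool_2();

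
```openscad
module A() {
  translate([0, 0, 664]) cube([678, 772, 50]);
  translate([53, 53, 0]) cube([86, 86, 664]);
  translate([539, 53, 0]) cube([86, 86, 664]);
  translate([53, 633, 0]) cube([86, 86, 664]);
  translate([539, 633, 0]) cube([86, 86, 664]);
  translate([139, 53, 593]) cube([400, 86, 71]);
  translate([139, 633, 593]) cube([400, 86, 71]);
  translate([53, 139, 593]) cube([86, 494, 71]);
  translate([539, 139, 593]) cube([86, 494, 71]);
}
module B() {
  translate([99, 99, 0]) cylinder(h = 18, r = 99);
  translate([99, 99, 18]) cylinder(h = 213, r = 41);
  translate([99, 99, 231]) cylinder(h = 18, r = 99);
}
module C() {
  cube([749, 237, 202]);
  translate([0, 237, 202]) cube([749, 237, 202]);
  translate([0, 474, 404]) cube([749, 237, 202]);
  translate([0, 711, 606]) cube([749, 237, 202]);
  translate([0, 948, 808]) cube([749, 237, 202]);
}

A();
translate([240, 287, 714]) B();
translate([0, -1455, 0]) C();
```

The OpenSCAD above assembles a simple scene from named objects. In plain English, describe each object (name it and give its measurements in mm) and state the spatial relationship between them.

A is a rectangular dining table. The top is 678×772×50 mm with its upper surface at z = 714 mm. It stands on four 86×86 mm square legs, each inset 53 mm from the nearest pair of top edges, running from the floor to the underside of the top. Four apron rails, 86 mm thick and 71 mm tall, run between adjacent legs with their top edges flush with the underside of the top and their outer faces flush with the legs' outer faces.

B is a spool: two coaxial disc flanges of radius 99 mm and thickness 18 mm, joined by a core cylinder of radius 41 mm and height 213 mm. The lower flange rests on z = 0 and the three cylinders share a vertical axis.

C is a straight staircase of 5 solid steps. Each step is 749 mm wide (x), 237 mm deep (y, the going) and 202 mm tall (the rise). The first step rests on the floor; each subsequent step sits one going further in +y and one rise higher in +z, directly behind and above the previous step with no overlap.

The spool is on top of the table, centred. The staircase is on the floor beside the table on its −y side.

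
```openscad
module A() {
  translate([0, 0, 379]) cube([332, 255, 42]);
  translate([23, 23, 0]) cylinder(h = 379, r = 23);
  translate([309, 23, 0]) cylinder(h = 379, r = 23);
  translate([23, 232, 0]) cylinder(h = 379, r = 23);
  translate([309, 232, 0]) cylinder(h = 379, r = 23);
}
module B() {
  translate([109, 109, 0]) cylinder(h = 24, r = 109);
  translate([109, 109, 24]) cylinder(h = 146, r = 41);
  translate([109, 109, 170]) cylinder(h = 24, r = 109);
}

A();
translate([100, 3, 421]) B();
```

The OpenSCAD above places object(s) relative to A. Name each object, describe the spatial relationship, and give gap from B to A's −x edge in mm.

A is a stool. B is a spool. The spool is on top of the stool. The gap from the spool to the stool's −x edge is 100 mm.

The spool's min-x is at 100; the stool's min-x is 0; gap = 100 mm.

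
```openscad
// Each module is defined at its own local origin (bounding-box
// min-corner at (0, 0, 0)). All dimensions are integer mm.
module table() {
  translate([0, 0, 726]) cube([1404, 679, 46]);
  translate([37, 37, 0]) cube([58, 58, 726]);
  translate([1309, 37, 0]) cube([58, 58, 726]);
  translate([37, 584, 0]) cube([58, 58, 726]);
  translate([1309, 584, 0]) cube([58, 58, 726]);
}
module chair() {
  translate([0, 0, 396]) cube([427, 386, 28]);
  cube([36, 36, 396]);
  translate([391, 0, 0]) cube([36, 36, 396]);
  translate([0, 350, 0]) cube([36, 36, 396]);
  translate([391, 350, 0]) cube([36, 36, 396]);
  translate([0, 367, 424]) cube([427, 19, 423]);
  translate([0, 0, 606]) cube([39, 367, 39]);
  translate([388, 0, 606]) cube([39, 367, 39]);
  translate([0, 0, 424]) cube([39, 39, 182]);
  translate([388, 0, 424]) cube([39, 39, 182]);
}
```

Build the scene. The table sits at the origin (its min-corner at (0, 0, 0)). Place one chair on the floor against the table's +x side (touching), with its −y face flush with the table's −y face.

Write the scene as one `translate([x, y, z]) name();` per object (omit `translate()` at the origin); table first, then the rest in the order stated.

table();
translate([1404, 0, 0]) chair();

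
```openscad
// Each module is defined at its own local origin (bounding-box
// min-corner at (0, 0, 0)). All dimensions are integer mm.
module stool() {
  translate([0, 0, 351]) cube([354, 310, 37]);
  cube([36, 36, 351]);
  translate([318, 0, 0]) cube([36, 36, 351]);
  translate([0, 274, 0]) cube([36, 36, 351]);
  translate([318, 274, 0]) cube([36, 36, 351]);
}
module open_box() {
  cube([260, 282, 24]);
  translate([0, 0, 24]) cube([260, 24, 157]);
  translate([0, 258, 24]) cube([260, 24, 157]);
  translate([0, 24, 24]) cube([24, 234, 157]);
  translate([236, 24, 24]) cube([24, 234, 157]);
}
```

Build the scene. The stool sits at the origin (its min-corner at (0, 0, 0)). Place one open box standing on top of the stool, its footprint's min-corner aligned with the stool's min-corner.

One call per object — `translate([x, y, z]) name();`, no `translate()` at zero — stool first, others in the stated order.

stool();
translate([0, 0, 388]) open_box();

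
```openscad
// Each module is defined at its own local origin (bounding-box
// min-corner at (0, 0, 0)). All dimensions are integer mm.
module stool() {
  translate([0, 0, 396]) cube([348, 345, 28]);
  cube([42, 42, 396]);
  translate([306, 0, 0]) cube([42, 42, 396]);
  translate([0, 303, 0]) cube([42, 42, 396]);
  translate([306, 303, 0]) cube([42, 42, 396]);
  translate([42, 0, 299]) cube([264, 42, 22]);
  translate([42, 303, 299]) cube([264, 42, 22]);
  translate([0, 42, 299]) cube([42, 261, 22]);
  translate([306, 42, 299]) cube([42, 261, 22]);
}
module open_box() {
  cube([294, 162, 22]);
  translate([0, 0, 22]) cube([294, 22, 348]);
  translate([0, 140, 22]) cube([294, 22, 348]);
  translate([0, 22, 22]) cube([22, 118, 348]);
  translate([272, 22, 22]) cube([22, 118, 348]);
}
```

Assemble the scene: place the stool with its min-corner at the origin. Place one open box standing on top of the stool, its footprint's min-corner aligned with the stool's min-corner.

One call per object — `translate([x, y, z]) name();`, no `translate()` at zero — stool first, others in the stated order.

stool();
translate([0, 0, 424]) open_box();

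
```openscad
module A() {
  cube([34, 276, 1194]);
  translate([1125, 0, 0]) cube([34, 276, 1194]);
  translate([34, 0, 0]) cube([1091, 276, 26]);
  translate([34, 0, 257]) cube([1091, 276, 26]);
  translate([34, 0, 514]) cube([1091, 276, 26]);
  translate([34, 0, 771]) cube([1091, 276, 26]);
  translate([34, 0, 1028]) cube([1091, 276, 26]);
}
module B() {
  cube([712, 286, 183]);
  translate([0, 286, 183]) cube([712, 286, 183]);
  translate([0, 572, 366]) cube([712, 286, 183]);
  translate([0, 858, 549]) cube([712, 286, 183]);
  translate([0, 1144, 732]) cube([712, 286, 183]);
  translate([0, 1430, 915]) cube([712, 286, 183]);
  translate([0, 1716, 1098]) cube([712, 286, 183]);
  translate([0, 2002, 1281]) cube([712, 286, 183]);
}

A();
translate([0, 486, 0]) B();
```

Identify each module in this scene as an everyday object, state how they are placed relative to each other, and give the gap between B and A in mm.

A is a bookshelf. B is a staircase. The staircase is on the floor beside the bookshelf on its +y side. The gap between the staircase and the bookshelf is 210 mm.

The staircase's nearest face is 210 mm from the bookshelf's +y face.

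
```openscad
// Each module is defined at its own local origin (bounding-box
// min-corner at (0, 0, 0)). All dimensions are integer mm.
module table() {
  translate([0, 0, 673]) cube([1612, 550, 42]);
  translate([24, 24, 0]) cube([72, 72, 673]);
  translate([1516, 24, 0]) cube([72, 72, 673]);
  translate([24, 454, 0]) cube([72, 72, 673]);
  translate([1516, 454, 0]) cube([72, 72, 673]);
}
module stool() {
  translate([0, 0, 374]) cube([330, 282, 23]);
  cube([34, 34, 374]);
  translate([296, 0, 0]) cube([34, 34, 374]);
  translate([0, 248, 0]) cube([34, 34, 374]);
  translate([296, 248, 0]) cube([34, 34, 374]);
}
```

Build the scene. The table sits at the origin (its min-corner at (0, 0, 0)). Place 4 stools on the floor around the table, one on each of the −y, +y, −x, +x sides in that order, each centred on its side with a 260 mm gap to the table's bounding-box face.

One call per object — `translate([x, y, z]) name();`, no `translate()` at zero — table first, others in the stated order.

table();
translate([641, -542, 0]) stool();
translate([641, 810, 0]) stool();
translate([-590, 134, 0]) stool();
translate([1872, 134, 0]) stool();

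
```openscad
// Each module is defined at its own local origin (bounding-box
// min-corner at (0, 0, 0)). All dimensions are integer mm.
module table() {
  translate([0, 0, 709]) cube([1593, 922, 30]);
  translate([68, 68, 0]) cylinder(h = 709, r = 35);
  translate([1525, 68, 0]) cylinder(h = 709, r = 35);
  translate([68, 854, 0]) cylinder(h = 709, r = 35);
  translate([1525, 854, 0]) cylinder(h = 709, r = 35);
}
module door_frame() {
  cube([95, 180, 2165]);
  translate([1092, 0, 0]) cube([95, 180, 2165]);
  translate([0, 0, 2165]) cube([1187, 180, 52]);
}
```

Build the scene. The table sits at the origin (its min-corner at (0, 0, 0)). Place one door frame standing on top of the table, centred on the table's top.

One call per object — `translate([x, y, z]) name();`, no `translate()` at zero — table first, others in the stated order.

table();
translate([203, 371, 739]) door_frame();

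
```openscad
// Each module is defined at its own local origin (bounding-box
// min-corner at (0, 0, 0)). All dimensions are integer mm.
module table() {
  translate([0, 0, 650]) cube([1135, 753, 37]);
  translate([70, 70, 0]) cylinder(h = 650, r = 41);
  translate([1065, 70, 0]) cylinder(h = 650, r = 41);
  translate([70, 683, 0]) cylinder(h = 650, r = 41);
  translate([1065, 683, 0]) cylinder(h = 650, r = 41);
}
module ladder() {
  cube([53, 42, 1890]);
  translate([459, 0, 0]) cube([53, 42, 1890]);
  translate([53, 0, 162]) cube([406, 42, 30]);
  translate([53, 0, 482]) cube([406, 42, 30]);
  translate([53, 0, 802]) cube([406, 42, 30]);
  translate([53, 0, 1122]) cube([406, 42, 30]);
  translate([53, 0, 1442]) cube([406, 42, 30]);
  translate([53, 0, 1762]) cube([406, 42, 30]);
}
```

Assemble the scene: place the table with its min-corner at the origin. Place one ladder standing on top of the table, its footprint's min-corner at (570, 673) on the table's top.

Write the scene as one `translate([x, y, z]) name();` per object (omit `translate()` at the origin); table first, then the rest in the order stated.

table();
translate([570, 673, 687]) ladder();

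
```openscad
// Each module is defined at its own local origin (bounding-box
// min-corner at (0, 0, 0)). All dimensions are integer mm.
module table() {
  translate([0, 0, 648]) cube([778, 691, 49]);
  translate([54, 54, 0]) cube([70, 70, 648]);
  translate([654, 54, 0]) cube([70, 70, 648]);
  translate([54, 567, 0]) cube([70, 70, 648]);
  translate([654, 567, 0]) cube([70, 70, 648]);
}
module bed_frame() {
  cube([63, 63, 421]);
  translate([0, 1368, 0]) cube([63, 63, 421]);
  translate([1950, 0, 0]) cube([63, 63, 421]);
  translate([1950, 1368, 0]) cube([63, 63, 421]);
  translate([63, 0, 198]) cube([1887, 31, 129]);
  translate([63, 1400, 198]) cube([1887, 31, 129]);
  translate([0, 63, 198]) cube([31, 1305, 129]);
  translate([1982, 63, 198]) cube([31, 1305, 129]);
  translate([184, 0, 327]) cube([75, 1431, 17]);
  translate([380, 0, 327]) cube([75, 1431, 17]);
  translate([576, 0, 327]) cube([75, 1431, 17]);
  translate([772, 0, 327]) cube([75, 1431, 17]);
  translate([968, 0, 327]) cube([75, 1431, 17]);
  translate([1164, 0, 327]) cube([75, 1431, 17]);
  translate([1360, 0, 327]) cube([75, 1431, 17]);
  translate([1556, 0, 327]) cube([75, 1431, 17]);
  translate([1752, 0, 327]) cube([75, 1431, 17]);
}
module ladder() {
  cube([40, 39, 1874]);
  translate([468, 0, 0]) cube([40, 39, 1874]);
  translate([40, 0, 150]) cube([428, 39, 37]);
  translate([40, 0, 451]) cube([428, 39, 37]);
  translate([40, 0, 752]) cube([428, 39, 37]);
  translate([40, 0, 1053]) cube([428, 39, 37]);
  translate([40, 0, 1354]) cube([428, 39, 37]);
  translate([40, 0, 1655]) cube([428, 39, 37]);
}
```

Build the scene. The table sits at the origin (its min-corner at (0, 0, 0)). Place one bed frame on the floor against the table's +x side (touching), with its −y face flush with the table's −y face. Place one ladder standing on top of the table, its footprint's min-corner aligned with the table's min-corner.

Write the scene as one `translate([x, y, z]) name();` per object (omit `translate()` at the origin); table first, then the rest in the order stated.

table();
translate([778, 0, 0]) bed_frame();
translate([0, 0, 697]) ladder();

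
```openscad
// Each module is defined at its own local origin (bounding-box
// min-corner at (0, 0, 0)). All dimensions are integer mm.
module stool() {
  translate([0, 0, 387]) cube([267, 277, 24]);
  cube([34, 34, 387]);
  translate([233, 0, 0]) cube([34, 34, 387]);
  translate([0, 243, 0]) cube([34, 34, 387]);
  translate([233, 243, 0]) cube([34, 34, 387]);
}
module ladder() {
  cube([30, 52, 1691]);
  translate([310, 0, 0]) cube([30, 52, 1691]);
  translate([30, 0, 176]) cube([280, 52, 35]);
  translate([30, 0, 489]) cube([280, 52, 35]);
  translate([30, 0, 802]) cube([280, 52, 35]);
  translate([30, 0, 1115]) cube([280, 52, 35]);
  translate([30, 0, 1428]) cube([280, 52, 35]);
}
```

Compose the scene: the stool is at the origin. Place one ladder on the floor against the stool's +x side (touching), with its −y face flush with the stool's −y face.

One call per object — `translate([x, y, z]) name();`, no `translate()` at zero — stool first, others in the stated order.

stool();
translate([267, 0, 0]) ladder();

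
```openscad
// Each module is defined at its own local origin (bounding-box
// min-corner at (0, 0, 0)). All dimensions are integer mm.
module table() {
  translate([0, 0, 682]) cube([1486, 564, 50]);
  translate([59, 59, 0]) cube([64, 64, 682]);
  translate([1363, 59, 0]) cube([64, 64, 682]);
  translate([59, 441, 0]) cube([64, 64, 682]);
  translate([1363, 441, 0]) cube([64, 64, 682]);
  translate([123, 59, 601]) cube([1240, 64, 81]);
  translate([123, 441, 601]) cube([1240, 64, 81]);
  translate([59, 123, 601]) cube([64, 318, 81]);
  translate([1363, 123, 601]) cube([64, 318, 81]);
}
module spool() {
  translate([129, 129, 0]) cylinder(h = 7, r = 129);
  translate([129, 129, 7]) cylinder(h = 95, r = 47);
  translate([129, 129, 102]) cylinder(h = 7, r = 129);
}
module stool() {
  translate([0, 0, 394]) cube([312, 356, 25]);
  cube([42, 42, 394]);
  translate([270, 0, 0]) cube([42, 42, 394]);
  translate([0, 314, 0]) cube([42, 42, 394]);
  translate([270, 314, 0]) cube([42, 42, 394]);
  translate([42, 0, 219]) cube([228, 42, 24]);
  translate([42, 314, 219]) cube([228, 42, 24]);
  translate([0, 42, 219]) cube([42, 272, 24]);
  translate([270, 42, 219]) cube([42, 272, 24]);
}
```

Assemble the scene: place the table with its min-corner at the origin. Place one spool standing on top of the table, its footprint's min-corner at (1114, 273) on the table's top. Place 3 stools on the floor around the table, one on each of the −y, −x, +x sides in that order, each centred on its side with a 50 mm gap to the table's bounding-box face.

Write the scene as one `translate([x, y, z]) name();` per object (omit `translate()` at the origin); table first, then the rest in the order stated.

table();
translate([1114, 273, 732]) spool();
translate([587, -406, 0]) stool();
translate([-362, 104, 0]) stool();
translate([1536, 104, 0]) stool();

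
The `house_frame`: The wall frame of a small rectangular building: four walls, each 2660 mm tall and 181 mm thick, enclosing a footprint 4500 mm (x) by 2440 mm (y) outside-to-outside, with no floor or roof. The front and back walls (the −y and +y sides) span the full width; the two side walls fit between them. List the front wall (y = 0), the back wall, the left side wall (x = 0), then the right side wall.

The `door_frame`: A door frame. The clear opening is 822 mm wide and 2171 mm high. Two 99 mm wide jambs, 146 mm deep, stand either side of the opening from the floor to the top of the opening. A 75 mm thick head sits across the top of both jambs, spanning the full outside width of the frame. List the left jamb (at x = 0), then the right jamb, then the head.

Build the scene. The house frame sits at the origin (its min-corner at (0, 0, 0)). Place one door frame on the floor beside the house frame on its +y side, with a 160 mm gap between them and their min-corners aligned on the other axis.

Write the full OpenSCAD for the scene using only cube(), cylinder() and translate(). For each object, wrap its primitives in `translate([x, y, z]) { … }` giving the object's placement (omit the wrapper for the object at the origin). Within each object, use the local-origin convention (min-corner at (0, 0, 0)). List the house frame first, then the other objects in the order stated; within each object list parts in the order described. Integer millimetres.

cube([4500, 181, 2660]);
translate([0, 2259, 0]) cube([4500, 181, 2660]);
translate([0, 181, 0]) cube([181, 2078, 2660]);
translate([4319, 181, 0]) cube([181, 2078, 2660]);
translate([0, 2600, 0]) {
  cube([99, 146, 2171]);
  translate([921, 0, 0]) cube([99, 146, 2171]);
  translate([0, 0, 2171]) cube([1020, 146, 75]);
}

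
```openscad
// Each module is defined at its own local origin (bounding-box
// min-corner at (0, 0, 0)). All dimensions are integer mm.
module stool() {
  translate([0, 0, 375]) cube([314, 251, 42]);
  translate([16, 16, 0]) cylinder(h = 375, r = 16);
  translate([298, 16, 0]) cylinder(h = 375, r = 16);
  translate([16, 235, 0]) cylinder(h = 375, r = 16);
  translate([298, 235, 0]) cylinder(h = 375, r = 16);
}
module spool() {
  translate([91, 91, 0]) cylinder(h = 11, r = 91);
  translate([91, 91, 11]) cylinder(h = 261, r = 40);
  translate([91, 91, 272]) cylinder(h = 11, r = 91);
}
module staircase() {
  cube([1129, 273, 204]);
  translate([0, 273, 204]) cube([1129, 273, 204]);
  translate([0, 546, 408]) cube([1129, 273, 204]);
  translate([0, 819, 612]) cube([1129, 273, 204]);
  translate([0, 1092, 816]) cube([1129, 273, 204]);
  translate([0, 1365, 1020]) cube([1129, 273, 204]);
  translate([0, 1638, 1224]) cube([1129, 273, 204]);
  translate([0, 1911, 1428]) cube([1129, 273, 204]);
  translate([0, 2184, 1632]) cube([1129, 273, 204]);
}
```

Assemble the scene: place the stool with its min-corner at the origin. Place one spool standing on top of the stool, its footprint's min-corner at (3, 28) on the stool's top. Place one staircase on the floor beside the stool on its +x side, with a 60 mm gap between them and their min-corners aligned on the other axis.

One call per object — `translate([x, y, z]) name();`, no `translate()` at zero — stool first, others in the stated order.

stool();
translate([3, 28, 417]) spool();
translate([374, 0, 0]) staircase();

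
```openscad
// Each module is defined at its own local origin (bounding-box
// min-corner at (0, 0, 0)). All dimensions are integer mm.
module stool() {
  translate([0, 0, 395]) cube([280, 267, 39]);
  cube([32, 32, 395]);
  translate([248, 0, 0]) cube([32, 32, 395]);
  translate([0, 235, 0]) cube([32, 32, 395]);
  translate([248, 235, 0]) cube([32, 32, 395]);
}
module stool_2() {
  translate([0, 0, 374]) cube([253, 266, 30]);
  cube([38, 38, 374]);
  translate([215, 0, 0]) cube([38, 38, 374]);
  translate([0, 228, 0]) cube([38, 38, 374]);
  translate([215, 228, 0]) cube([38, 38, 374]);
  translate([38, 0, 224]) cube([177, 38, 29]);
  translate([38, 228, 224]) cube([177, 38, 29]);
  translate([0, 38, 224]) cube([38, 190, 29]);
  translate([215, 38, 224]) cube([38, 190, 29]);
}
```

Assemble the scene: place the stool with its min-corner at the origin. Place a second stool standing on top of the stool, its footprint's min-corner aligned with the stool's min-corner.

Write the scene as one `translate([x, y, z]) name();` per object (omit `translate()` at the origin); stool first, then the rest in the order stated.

stool();
translate([0, 0, 434]) stool_2();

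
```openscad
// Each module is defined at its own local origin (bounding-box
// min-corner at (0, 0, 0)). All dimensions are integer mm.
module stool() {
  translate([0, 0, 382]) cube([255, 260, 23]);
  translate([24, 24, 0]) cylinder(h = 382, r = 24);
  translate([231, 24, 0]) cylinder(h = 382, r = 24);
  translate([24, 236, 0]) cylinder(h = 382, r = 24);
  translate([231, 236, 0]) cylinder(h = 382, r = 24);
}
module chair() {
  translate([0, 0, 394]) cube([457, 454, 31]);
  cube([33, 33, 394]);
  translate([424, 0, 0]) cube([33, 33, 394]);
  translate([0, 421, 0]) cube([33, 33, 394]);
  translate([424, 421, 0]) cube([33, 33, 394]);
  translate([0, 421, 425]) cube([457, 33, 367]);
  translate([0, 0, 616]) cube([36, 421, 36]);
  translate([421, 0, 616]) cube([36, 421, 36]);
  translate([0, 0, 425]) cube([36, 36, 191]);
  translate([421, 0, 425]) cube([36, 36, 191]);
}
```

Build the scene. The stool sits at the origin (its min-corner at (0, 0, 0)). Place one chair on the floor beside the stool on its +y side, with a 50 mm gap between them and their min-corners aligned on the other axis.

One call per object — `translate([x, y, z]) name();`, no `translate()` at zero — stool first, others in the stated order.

stool();
translate([0, 310, 0]) chair();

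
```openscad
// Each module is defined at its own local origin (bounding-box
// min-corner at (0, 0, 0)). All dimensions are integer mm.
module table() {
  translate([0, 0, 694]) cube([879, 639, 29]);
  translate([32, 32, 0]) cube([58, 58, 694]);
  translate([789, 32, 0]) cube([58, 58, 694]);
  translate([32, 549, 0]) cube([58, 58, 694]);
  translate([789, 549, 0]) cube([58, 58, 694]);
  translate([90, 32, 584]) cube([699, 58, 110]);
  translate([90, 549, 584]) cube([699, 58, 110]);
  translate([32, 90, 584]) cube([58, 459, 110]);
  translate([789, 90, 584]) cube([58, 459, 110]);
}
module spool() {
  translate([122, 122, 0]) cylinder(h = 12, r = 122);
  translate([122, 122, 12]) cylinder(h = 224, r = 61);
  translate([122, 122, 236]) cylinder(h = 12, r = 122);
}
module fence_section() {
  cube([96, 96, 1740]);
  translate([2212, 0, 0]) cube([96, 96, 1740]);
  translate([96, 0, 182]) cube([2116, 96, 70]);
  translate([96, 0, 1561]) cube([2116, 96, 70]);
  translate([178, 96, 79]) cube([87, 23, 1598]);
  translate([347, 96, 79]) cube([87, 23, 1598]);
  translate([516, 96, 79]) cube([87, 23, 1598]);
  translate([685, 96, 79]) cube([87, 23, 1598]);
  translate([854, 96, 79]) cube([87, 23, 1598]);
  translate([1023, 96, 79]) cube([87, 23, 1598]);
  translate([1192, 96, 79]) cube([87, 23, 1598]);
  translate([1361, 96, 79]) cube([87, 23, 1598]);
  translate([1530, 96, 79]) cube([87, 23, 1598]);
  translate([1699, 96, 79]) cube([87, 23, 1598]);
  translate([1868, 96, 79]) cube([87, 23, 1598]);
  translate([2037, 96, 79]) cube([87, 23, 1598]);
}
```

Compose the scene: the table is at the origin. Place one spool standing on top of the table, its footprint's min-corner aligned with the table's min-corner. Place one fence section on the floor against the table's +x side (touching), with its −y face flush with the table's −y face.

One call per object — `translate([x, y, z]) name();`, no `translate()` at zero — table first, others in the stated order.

table();
translate([0, 0, 723]) spool();
translate([879, 0, 0]) fence_section();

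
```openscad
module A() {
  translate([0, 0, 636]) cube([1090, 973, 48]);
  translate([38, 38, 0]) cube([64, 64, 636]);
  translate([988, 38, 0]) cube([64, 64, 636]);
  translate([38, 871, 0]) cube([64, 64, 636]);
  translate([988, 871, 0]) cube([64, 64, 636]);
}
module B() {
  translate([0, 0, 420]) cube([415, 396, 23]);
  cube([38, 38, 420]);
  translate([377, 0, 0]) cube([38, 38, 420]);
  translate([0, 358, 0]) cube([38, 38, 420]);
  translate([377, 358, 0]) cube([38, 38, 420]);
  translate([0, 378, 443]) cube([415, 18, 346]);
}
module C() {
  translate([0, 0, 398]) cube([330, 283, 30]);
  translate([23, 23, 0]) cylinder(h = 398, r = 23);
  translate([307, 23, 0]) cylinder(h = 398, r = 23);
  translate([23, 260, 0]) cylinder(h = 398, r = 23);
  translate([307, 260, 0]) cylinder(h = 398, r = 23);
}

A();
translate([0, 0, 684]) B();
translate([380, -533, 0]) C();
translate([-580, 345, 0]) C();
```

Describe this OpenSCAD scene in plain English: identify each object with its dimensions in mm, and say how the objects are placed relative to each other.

A is a table: top 1090 mm (x) × 973 mm (y), 48 mm thick, upper face at z = 684 mm, on four 64×64 mm square legs, each inset 38 mm from the nearest pair of top edges, running from z = 0 to the bottom of the top.

B is a chair. The seat is a 415×396×23 mm slab with its top at z = 443 mm, on four 38×38 mm corner legs (flush with the seat edges, standing on z = 0). A flat backrest 18 mm thick, 346 mm tall, spans the full seat width and rises from the seat top along its +y edge, rear face flush with the rear of the seat.

C is a four-legged stool. The seat is 330×283 mm, 30 mm thick, top at z = 428 mm. It stands on four round legs, each 46 mm in diameter, from z = 0 to the seat underside, each leg's axis is inset half a diameter from the nearest pair of seat edges (so the leg's bounding box is flush with the corner).

The chair is on top of the table. Two stools sit around the table at the −y, −x sides.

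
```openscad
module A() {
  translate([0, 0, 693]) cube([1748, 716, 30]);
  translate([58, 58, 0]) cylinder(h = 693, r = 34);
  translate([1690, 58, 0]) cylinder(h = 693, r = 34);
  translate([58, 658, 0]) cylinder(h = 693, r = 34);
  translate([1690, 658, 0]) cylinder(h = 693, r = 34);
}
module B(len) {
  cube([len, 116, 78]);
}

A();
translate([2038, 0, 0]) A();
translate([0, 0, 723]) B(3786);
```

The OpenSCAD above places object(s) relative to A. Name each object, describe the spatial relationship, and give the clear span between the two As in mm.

Second table starts at x = 2038; first ends at x = 1748; clear span = 2038 − 1748 = 290 mm.

A is a table. B is a beam. A beam spans the tops of two tables. The clear span between the two tables is 290 mm.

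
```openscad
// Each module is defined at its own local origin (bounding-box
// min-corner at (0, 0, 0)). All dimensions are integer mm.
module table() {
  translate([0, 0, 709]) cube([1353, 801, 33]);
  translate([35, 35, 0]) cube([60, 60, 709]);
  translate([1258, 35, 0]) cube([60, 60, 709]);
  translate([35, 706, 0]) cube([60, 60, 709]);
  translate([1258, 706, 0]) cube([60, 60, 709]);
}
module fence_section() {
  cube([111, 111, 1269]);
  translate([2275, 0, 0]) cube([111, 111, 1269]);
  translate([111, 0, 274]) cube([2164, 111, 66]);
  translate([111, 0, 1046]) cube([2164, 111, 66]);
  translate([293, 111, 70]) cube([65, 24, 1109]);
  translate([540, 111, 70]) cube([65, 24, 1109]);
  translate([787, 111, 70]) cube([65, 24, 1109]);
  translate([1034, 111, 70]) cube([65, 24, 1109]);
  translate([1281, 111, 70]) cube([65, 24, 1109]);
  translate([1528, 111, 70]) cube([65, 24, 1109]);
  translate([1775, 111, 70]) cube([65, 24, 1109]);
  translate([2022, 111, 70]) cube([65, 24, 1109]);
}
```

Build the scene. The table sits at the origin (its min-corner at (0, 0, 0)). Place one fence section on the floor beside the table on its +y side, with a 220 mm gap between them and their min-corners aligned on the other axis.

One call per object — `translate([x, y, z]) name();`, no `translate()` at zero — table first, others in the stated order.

table();
translate([0, 1021, 0]) fence_section();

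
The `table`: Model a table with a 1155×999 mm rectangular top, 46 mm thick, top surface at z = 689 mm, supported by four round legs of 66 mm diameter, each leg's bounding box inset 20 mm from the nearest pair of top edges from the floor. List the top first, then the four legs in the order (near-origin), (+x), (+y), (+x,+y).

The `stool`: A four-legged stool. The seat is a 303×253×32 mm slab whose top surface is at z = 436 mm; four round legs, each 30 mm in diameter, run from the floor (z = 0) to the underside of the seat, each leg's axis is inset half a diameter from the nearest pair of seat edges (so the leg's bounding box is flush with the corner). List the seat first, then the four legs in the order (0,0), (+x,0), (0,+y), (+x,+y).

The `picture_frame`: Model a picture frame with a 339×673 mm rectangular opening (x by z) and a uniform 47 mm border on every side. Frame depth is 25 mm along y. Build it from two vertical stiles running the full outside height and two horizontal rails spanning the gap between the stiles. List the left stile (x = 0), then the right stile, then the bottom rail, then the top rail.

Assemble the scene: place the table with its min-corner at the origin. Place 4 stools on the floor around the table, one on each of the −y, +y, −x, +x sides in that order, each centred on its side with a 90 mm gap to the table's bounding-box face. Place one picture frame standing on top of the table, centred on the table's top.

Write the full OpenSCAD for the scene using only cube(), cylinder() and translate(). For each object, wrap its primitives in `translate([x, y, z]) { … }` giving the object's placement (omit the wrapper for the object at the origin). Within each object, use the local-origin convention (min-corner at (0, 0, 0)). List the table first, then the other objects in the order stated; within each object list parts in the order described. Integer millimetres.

translate([0, 0, 643]) cube([1155, 999, 46]);
translate([53, 53, 0]) cylinder(h = 643, r = 33);
translate([1102, 53, 0]) cylinder(h = 643, r = 33);
translate([53, 946, 0]) cylinder(h = 643, r = 33);
translate([1102, 946, 0]) cylinder(h = 643, r = 33);
translate([426, -343, 0]) {
  translate([0, 0, 404]) cube([303, 253, 32]);
  translate([15, 15, 0]) cylinder(h = 404, r = 15);
  translate([288, 15, 0]) cylinder(h = 404, r = 15);
  translate([15, 238, 0]) cylinder(h = 404, r = 15);
  translate([288, 238, 0]) cylinder(h = 404, r = 15);
}
translate([426, 1089, 0]) {
  translate([0, 0, 404]) cube([303, 253, 32]);
  translate([15, 15, 0]) cylinder(h = 404, r = 15);
  translate([288, 15, 0]) cylinder(h = 404, r = 15);
  translate([15, 238, 0]) cylinder(h = 404, r = 15);
  translate([288, 238, 0]) cylinder(h = 404, r = 15);
}
translate([-393, 373, 0]) {
  translate([0, 0, 404]) cube([303, 253, 32]);
  translate([15, 15, 0]) cylinder(h = 404, r = 15);
  translate([288, 15, 0]) cylinder(h = 404, r = 15);
  translate([15, 238, 0]) cylinder(h = 404, r = 15);
  translate([288, 238, 0]) cylinder(h = 404, r = 15);
}
translate([1245, 373, 0]) {
  translate([0, 0, 404]) cube([303, 253, 32]);
  translate([15, 15, 0]) cylinder(h = 404, r = 15);
  translate([288, 15, 0]) cylinder(h = 404, r = 15);
  translate([15, 238, 0]) cylinder(h = 404, r = 15);
  translate([288, 238, 0]) cylinder(h = 404, r = 15);
}
translate([361, 487, 689]) {
  cube([47, 25, 767]);
  translate([386, 0, 0]) cube([47, 25, 767]);
  translate([47, 0, 0]) cube([339, 25, 47]);
  translate([47, 0, 720]) cube([339, 25, 47]);
}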